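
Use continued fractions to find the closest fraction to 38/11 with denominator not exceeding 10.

Expand x = 38/11 as a continued fraction with the Euclidean algorithm:
  38 = 3*11 + 5, so a_0 = 3.
  11 = 2*5 + 1, so a_1 = 2.
  5 = 5*1 + 0, so a_2 = 5.
so x = [3; 2, 5].
Convergents (p_i = a_i*p_{i-1} + p_{i-2}, q_i = a_i*q_{i-1} + q_{i-2} with p_{-2}=0, p_{-1}=1, q_{-2}=1, q_{-1}=0), until the denominator exceeds 10:
  i=0: a_0=3, p_0 = 3*1 + 0 = 3, q_0 = 3*0 + 1 = 1.
  i=1: a_1=2, p_1 = 2*3 + 1 = 7, q_1 = 2*1 + 0 = 2.
  i=2: a_2=5, p_2 = 5*7 + 3 = 38, q_2 = 5*2 + 1 = 11.
q_2 = 11 > 10, so the last convergent with denominator <= 10 is p_1/q_1 = 7/2.
The closest fraction with denominator <= 10 is either p_1/q_1 or the intermediate fraction (k*p_1 + p_0)/(k*q_1 + q_0) with the largest k >= 1 whose denominator stays <= 10; these approach x as k grows, and every other convergent or intermediate fraction in range is farther away.
Largest k: floor((10 - q_0)/q_1) = floor((10 - 1)/2) = 4.
That gives (4*7 + 3)/(4*2 + 1) = 31/9.
Compare the errors: |x - 7/2| = |38*2 - 7*11|/(11*2) = 1/22, and |x - 31/9| = |38*9 - 31*11|/(11*9) = 1/99.
Cross-multiplying, 1*22 = 22 < 99 = 1*99, so 1/99 is smaller: the intermediate fraction 31/9 is closer to x than 7/2.

31/9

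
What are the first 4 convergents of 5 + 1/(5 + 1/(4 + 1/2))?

Using the convergent recurrence p_i = a_i*p_{i-1} + p_{i-2}, q_i = a_i*q_{i-1} + q_{i-2} with p_{-2}=0, p_{-1}=1, q_{-2}=1, q_{-1}=0:
  i=0: a_0=5, p_0 = 5*1 + 0 = 5, q_0 = 5*0 + 1 = 1.
  i=1: a_1=5, p_1 = 5*5 + 1 = 26, q_1 = 5*1 + 0 = 5.
  i=2: a_2=4, p_2 = 4*26 + 5 = 109, q_2 = 4*5 + 1 = 21.
  i=3: a_3=2, p_3 = 2*109 + 26 = 244, q_3 = 2*21 + 5 = 47.

5/1, 26/5, 109/21, 244/47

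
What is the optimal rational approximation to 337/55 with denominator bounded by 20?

Expand x = 337/55 as a continued fraction with the Euclidean algorithm:
  337 = 6*55 + 7, so a_0 = 6.
  55 = 7*7 + 6, so a_1 = 7.
  7 = 1*6 + 1, so a_2 = 1.
  6 = 6*1 + 0, so a_3 = 6.
so x = [6; 7, 1, 6].
Convergents (p_i = a_i*p_{i-1} + p_{i-2}, q_i = a_i*q_{i-1} + q_{i-2} with p_{-2}=0, p_{-1}=1, q_{-2}=1, q_{-1}=0), until the denominator exceeds 20:
  i=0: a_0=6, p_0 = 6*1 + 0 = 6, q_0 = 6*0 + 1 = 1.
  i=1: a_1=7, p_1 = 7*6 + 1 = 43, q_1 = 7*1 + 0 = 7.
  i=2: a_2=1, p_2 = 1*43 + 6 = 49, q_2 = 1*7 + 1 = 8.
  i=3: a_3=6, p_3 = 6*49 + 43 = 337, q_3 = 6*8 + 7 = 55.
q_3 = 55 > 20, so the last convergent with denominator <= 20 is p_2/q_2 = 49/8.
The closest fraction with denominator <= 20 is either p_2/q_2 or the intermediate fraction (k*p_2 + p_1)/(k*q_2 + q_1) with the largest k >= 1 whose denominator stays <= 20; these approach x as k grows, and every other convergent or intermediate fraction in range is farther away.
Largest k: floor((20 - q_1)/q_2) = floor((20 - 7)/8) = 1.
That gives (1*49 + 43)/(1*8 + 7) = 92/15.
Compare the errors: |x - 49/8| = |337*8 - 49*55|/(55*8) = 1/440, and |x - 92/15| = |337*15 - 92*55|/(55*15) = 5/825.
Cross-multiplying, 1*825 = 825 < 2200 = 5*440, so 1/440 is smaller: the convergent 49/8 is closer to x than 92/15.

49/8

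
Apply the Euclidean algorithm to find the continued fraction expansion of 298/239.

[1; 4, 19, 1, 2]

Run the Euclidean algorithm on 298 and 239; the successive quotients are the partial quotients a_0, a_1, ... (each step inverts the fractional part left over by the previous one):
  298 = 1*239 + 59, so a_0 = 1.
  239 = 4*59 + 3, so a_1 = 4.
  59 = 19*3 + 2, so a_2 = 19.
  3 = 1*2 + 1, so a_3 = 1.
  2 = 2*1 + 0, so a_4 = 2.
The remainder reaches 0 after 5 divisions, so the expansion has 5 partial quotients, read off in order.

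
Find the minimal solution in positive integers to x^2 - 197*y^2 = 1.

First expand sqrt(197) as a continued fraction. With x_i = (sqrt(197) + m_i)/d_i and (m_0, d_0) = (0, 1): a_0 = floor(sqrt(197)) = 14, since 14^2 = 196 <= 197 < 225 = 15^2.
Iterate m_{i+1} = d_i*a_i - m_i, d_{i+1} = (197 - m_{i+1}^2)/d_i, a_{i+1} = floor((a_0 + m_{i+1})/d_{i+1}):
  m_1 = 1*14 - 0 = 14, d_1 = (197 - 14^2)/1 = 1/1 = 1, a_1 = floor((14 + 14)/1) = 28.
  m_2 = 1*28 - 14 = 14, d_2 = (197 - 14^2)/1 = 1/1 = 1: (m_2, d_2) = (m_1, d_1) = (14, 1), so from here the quotient a_1 repeats; the period length is 1.
So sqrt(197) = [14; (28)] with period length k = 1.
k is odd, so (p_{k-1}, q_{k-1}) only solves x^2 - 197y^2 = -1 and the fundamental solution of x^2 - 197y^2 = 1 is (p_{2k-1}, q_{2k-1}) = (p_1, q_1); compute convergents through index 1, running through the period twice.
Convergents (p_i = a_i*p_{i-1} + p_{i-2}, q_i = a_i*q_{i-1} + q_{i-2} with p_{-2}=0, p_{-1}=1, q_{-2}=1, q_{-1}=0):
  i=0: a_0=14, p_0 = 14*1 + 0 = 14, q_0 = 14*0 + 1 = 1.
  i=1: a_1=28, p_1 = 28*14 + 1 = 393, q_1 = 28*1 + 0 = 28.
Indeed p_0^2 - 197*q_0^2 = 196 - 197 = -1, not +1.
Check: 393^2 - 197*28^2 = 154449 - 154448 = 1, so (x, y) = (393, 28) solves the equation, and by the theorem it is the least positive solution.

(x, y) = (393, 28)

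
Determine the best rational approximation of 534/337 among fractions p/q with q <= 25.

19/12

Expand x = 534/337 as a continued fraction with the Euclidean algorithm:
  534 = 1*337 + 197, so a_0 = 1.
  337 = 1*197 + 140, so a_1 = 1.
  197 = 1*140 + 57, so a_2 = 1.
  140 = 2*57 + 26, so a_3 = 2.
  57 = 2*26 + 5, so a_4 = 2.
  26 = 5*5 + 1, so a_5 = 5.
  5 = 5*1 + 0, so a_6 = 5.
so x = [1; 1, 1, 2, 2, 5, 5].
Convergents (p_i = a_i*p_{i-1} + p_{i-2}, q_i = a_i*q_{i-1} + q_{i-2} with p_{-2}=0, p_{-1}=1, q_{-2}=1, q_{-1}=0), until the denominator exceeds 25:
  i=0: a_0=1, p_0 = 1*1 + 0 = 1, q_0 = 1*0 + 1 = 1.
  i=1: a_1=1, p_1 = 1*1 + 1 = 2, q_1 = 1*1 + 0 = 1.
  i=2: a_2=1, p_2 = 1*2 + 1 = 3, q_2 = 1*1 + 1 = 2.
  i=3: a_3=2, p_3 = 2*3 + 2 = 8, q_3 = 2*2 + 1 = 5.
  i=4: a_4=2, p_4 = 2*8 + 3 = 19, q_4 = 2*5 + 2 = 12.
  i=5: a_5=5, p_5 = 5*19 + 8 = 103, q_5 = 5*12 + 5 = 65.
q_5 = 65 > 25, so the last convergent with denominator <= 25 is p_4/q_4 = 19/12.
The closest fraction with denominator <= 25 is either p_4/q_4 or the intermediate fraction (k*p_4 + p_3)/(k*q_4 + q_3) with the largest k >= 1 whose denominator stays <= 25; these approach x as k grows, and every other convergent or intermediate fraction in range is farther away.
Largest k: floor((25 - q_3)/q_4) = floor((25 - 5)/12) = 1.
That gives (1*19 + 8)/(1*12 + 5) = 27/17.
Compare the errors: |x - 19/12| = |534*12 - 19*337|/(337*12) = 5/4044, and |x - 27/17| = |534*17 - 27*337|/(337*17) = 21/5729.
Cross-multiplying, 5*5729 = 28645 < 84924 = 21*4044, so 5/4044 is smaller: the convergent 19/12 is closer to x than 27/17.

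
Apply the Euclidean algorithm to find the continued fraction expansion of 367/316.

Run the Euclidean algorithm on 367 and 316; the successive quotients are the partial quotients a_0, a_1, ... (each step inverts the fractional part left over by the previous one):
  367 = 1*316 + 51, so a_0 = 1.
  316 = 6*51 + 10, so a_1 = 6.
  51 = 5*10 + 1, so a_2 = 5.
  10 = 10*1 + 0, so a_3 = 10.
The remainder reaches 0 after 4 divisions, so the expansion has 4 partial quotients, read off in order.

[1; 6, 5, 10]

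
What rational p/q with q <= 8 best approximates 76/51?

3/2

Expand x = 76/51 as a continued fraction with the Euclidean algorithm:
  76 = 1*51 + 25, so a_0 = 1.
  51 = 2*25 + 1, so a_1 = 2.
  25 = 25*1 + 0, so a_2 = 25.
so x = [1; 2, 25].
Convergents (p_i = a_i*p_{i-1} + p_{i-2}, q_i = a_i*q_{i-1} + q_{i-2} with p_{-2}=0, p_{-1}=1, q_{-2}=1, q_{-1}=0), until the denominator exceeds 8:
  i=0: a_0=1, p_0 = 1*1 + 0 = 1, q_0 = 1*0 + 1 = 1.
  i=1: a_1=2, p_1 = 2*1 + 1 = 3, q_1 = 2*1 + 0 = 2.
  i=2: a_2=25, p_2 = 25*3 + 1 = 76, q_2 = 25*2 + 1 = 51.
q_2 = 51 > 8, so the last convergent with denominator <= 8 is p_1/q_1 = 3/2.
The closest fraction with denominator <= 8 is either p_1/q_1 or the intermediate fraction (k*p_1 + p_0)/(k*q_1 + q_0) with the largest k >= 1 whose denominator stays <= 8; these approach x as k grows, and every other convergent or intermediate fraction in range is farther away.
Largest k: floor((8 - q_0)/q_1) = floor((8 - 1)/2) = 3.
That gives (3*3 + 1)/(3*2 + 1) = 10/7.
Compare the errors: |x - 3/2| = |76*2 - 3*51|/(51*2) = 1/102, and |x - 10/7| = |76*7 - 10*51|/(51*7) = 22/357.
Cross-multiplying, 1*357 = 357 < 2244 = 22*102, so 1/102 is smaller: the convergent 3/2 is closer to x than 10/7.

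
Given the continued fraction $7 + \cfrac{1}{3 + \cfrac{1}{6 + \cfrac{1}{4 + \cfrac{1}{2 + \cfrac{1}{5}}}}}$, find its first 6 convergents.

Using the convergent recurrence p_i = a_i*p_{i-1} + p_{i-2}, q_i = a_i*q_{i-1} + q_{i-2} with p_{-2}=0, p_{-1}=1, q_{-2}=1, q_{-1}=0:
  i=0: a_0=7, p_0 = 7*1 + 0 = 7, q_0 = 7*0 + 1 = 1.
  i=1: a_1=3, p_1 = 3*7 + 1 = 22, q_1 = 3*1 + 0 = 3.
  i=2: a_2=6, p_2 = 6*22 + 7 = 139, q_2 = 6*3 + 1 = 19.
  i=3: a_3=4, p_3 = 4*139 + 22 = 578, q_3 = 4*19 + 3 = 79.
  i=4: a_4=2, p_4 = 2*578 + 139 = 1295, q_4 = 2*79 + 19 = 177.
  i=5: a_5=5, p_5 = 5*1295 + 578 = 7053, q_5 = 5*177 + 79 = 964.

7/1, 22/3, 139/19, 578/79, 1295/177, 7053/964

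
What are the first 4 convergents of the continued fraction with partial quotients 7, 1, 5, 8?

Using the convergent recurrence p_i = a_i*p_{i-1} + p_{i-2}, q_i = a_i*q_{i-1} + q_{i-2} with p_{-2}=0, p_{-1}=1, q_{-2}=1, q_{-1}=0:
  i=0: a_0=7, p_0 = 7*1 + 0 = 7, q_0 = 7*0 + 1 = 1.
  i=1: a_1=1, p_1 = 1*7 + 1 = 8, q_1 = 1*1 + 0 = 1.
  i=2: a_2=5, p_2 = 5*8 + 7 = 47, q_2 = 5*1 + 1 = 6.
  i=3: a_3=8, p_3 = 8*47 + 8 = 384, q_3 = 8*6 + 1 = 49.

7/1, 8/1, 47/6, 384/49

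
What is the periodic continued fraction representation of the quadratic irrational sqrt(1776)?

Write x_i = (sqrt(1776) + m_i)/d_i with (m_0, d_0) = (0, 1). a_0 = floor(sqrt(1776)) = 42, since 42^2 = 1764 <= 1776 < 1849 = 43^2.
Iterate m_{i+1} = d_i*a_i - m_i, d_{i+1} = (1776 - m_{i+1}^2)/d_i, a_{i+1} = floor((a_0 + m_{i+1})/d_{i+1}):
  m_1 = 1*42 - 0 = 42, d_1 = (1776 - 42^2)/1 = 12/1 = 12, a_1 = floor((42 + 42)/12) = 7.
  m_2 = 12*7 - 42 = 42, d_2 = (1776 - 42^2)/12 = 12/12 = 1, a_2 = floor((42 + 42)/1) = 84.
  m_3 = 1*84 - 42 = 42, d_3 = (1776 - 42^2)/1 = 12/1 = 12: (m_3, d_3) = (m_1, d_1) = (42, 12), so from here the quotients repeat a_1, a_2; the period length is 2.
Hence the expansion of sqrt(1776) is a_0 = 42 followed by the repeating block 7, 84 (period 2).

[42; (7, 84)]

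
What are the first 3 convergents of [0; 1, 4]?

Using the convergent recurrence p_i = a_i*p_{i-1} + p_{i-2}, q_i = a_i*q_{i-1} + q_{i-2} with p_{-2}=0, p_{-1}=1, q_{-2}=1, q_{-1}=0:
  i=0: a_0=0, p_0 = 0*1 + 0 = 0, q_0 = 0*0 + 1 = 1.
  i=1: a_1=1, p_1 = 1*0 + 1 = 1, q_1 = 1*1 + 0 = 1.
  i=2: a_2=4, p_2 = 4*1 + 0 = 4, q_2 = 4*1 + 1 = 5.

0/1, 1/1, 4/5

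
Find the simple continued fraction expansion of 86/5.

[17; 5]

Run the Euclidean algorithm on 86 and 5; the successive quotients are the partial quotients a_0, a_1, ... (each step inverts the fractional part left over by the previous one):
  86 = 17*5 + 1, so a_0 = 17.
  5 = 5*1 + 0, so a_1 = 5.
The remainder reaches 0 after 2 divisions, so the expansion has 2 partial quotients, read off in order.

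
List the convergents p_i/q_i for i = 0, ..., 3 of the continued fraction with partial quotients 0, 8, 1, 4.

Using the convergent recurrence p_i = a_i*p_{i-1} + p_{i-2}, q_i = a_i*q_{i-1} + q_{i-2} with p_{-2}=0, p_{-1}=1, q_{-2}=1, q_{-1}=0:
  i=0: a_0=0, p_0 = 0*1 + 0 = 0, q_0 = 0*0 + 1 = 1.
  i=1: a_1=8, p_1 = 8*0 + 1 = 1, q_1 = 8*1 + 0 = 8.
  i=2: a_2=1, p_2 = 1*1 + 0 = 1, q_2 = 1*8 + 1 = 9.
  i=3: a_3=4, p_3 = 4*1 + 1 = 5, q_3 = 4*9 + 8 = 44.

0/1, 1/8, 1/9, 5/44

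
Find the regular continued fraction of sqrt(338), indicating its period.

Write x_i = (sqrt(338) + m_i)/d_i with (m_0, d_0) = (0, 1). a_0 = floor(sqrt(338)) = 18, since 18^2 = 324 <= 338 < 361 = 19^2.
Iterate m_{i+1} = d_i*a_i - m_i, d_{i+1} = (338 - m_{i+1}^2)/d_i, a_{i+1} = floor((a_0 + m_{i+1})/d_{i+1}):
  m_1 = 1*18 - 0 = 18, d_1 = (338 - 18^2)/1 = 14/1 = 14, a_1 = floor((18 + 18)/14) = 2.
  m_2 = 14*2 - 18 = 10, d_2 = (338 - 10^2)/14 = 238/14 = 17, a_2 = floor((18 + 10)/17) = 1.
  m_3 = 17*1 - 10 = 7, d_3 = (338 - 7^2)/17 = 289/17 = 17, a_3 = floor((18 + 7)/17) = 1.
  m_4 = 17*1 - 7 = 10, d_4 = (338 - 10^2)/17 = 238/17 = 14, a_4 = floor((18 + 10)/14) = 2.
  m_5 = 14*2 - 10 = 18, d_5 = (338 - 18^2)/14 = 14/14 = 1, a_5 = floor((18 + 18)/1) = 36.
  m_6 = 1*36 - 18 = 18, d_6 = (338 - 18^2)/1 = 14/1 = 14: (m_6, d_6) = (m_1, d_1) = (18, 14), so from here the quotients repeat a_1, ..., a_5; the period length is 5.
Hence the expansion of sqrt(338) is a_0 = 18 followed by the repeating block 2, 1, 1, 2, 36 (period 5).

[18; (2, 1, 1, 2, 36)]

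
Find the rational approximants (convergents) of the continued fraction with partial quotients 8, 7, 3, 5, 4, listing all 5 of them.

Using the convergent recurrence p_i = a_i*p_{i-1} + p_{i-2}, q_i = a_i*q_{i-1} + q_{i-2} with p_{-2}=0, p_{-1}=1, q_{-2}=1, q_{-1}=0:
  i=0: a_0=8, p_0 = 8*1 + 0 = 8, q_0 = 8*0 + 1 = 1.
  i=1: a_1=7, p_1 = 7*8 + 1 = 57, q_1 = 7*1 + 0 = 7.
  i=2: a_2=3, p_2 = 3*57 + 8 = 179, q_2 = 3*7 + 1 = 22.
  i=3: a_3=5, p_3 = 5*179 + 57 = 952, q_3 = 5*22 + 7 = 117.
  i=4: a_4=4, p_4 = 4*952 + 179 = 3987, q_4 = 4*117 + 22 = 490.

8/1, 57/7, 179/22, 952/117, 3987/490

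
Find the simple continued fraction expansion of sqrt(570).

[23; (1, 6, 1, 46)]

Write x_i = (sqrt(570) + m_i)/d_i with (m_0, d_0) = (0, 1). a_0 = floor(sqrt(570)) = 23, since 23^2 = 529 <= 570 < 576 = 24^2.
Iterate m_{i+1} = d_i*a_i - m_i, d_{i+1} = (570 - m_{i+1}^2)/d_i, a_{i+1} = floor((a_0 + m_{i+1})/d_{i+1}):
  m_1 = 1*23 - 0 = 23, d_1 = (570 - 23^2)/1 = 41/1 = 41, a_1 = floor((23 + 23)/41) = 1.
  m_2 = 41*1 - 23 = 18, d_2 = (570 - 18^2)/41 = 246/41 = 6, a_2 = floor((23 + 18)/6) = 6.
  m_3 = 6*6 - 18 = 18, d_3 = (570 - 18^2)/6 = 246/6 = 41, a_3 = floor((23 + 18)/41) = 1.
  m_4 = 41*1 - 18 = 23, d_4 = (570 - 23^2)/41 = 41/41 = 1, a_4 = floor((23 + 23)/1) = 46.
  m_5 = 1*46 - 23 = 23, d_5 = (570 - 23^2)/1 = 41/1 = 41: (m_5, d_5) = (m_1, d_1) = (23, 41), so from here the quotients repeat a_1, ..., a_4; the period length is 4.
Hence the expansion of sqrt(570) is a_0 = 23 followed by the repeating block 1, 6, 1, 46 (period 4).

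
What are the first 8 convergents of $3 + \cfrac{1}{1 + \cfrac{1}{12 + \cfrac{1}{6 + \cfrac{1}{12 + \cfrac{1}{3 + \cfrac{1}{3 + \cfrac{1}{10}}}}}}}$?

3/1, 4/1, 51/13, 310/79, 3771/961, 11623/2962, 38640/9847, 398023/101432

Using the convergent recurrence p_i = a_i*p_{i-1} + p_{i-2}, q_i = a_i*q_{i-1} + q_{i-2} with p_{-2}=0, p_{-1}=1, q_{-2}=1, q_{-1}=0:
  i=0: a_0=3, p_0 = 3*1 + 0 = 3, q_0 = 3*0 + 1 = 1.
  i=1: a_1=1, p_1 = 1*3 + 1 = 4, q_1 = 1*1 + 0 = 1.
  i=2: a_2=12, p_2 = 12*4 + 3 = 51, q_2 = 12*1 + 1 = 13.
  i=3: a_3=6, p_3 = 6*51 + 4 = 310, q_3 = 6*13 + 1 = 79.
  i=4: a_4=12, p_4 = 12*310 + 51 = 3771, q_4 = 12*79 + 13 = 961.
  i=5: a_5=3, p_5 = 3*3771 + 310 = 11623, q_5 = 3*961 + 79 = 2962.
  i=6: a_6=3, p_6 = 3*11623 + 3771 = 38640, q_6 = 3*2962 + 961 = 9847.
  i=7: a_7=10, p_7 = 10*38640 + 11623 = 398023, q_7 = 10*9847 + 2962 = 101432.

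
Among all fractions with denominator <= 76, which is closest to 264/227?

50/43

Expand x = 264/227 as a continued fraction with the Euclidean algorithm:
  264 = 1*227 + 37, so a_0 = 1.
  227 = 6*37 + 5, so a_1 = 6.
  37 = 7*5 + 2, so a_2 = 7.
  5 = 2*2 + 1, so a_3 = 2.
  2 = 2*1 + 0, so a_4 = 2.
so x = [1; 6, 7, 2, 2].
Convergents (p_i = a_i*p_{i-1} + p_{i-2}, q_i = a_i*q_{i-1} + q_{i-2} with p_{-2}=0, p_{-1}=1, q_{-2}=1, q_{-1}=0), until the denominator exceeds 76:
  i=0: a_0=1, p_0 = 1*1 + 0 = 1, q_0 = 1*0 + 1 = 1.
  i=1: a_1=6, p_1 = 6*1 + 1 = 7, q_1 = 6*1 + 0 = 6.
  i=2: a_2=7, p_2 = 7*7 + 1 = 50, q_2 = 7*6 + 1 = 43.
  i=3: a_3=2, p_3 = 2*50 + 7 = 107, q_3 = 2*43 + 6 = 92.
q_3 = 92 > 76, so the last convergent with denominator <= 76 is p_2/q_2 = 50/43.
The closest fraction with denominator <= 76 is either p_2/q_2 or the intermediate fraction (k*p_2 + p_1)/(k*q_2 + q_1) with the largest k >= 1 whose denominator stays <= 76; these approach x as k grows, and every other convergent or intermediate fraction in range is farther away.
Largest k: floor((76 - q_1)/q_2) = floor((76 - 6)/43) = 1.
That gives (1*50 + 7)/(1*43 + 6) = 57/49.
Compare the errors: |x - 50/43| = |264*43 - 50*227|/(227*43) = 2/9761, and |x - 57/49| = |264*49 - 57*227|/(227*49) = 3/11123.
Cross-multiplying, 2*11123 = 22246 < 29283 = 3*9761, so 2/9761 is smaller: the convergent 50/43 is closer to x than 57/49.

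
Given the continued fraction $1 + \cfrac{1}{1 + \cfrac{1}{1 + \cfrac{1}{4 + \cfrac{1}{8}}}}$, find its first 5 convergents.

1/1, 2/1, 3/2, 14/9, 115/74

Using the convergent recurrence p_i = a_i*p_{i-1} + p_{i-2}, q_i = a_i*q_{i-1} + q_{i-2} with p_{-2}=0, p_{-1}=1, q_{-2}=1, q_{-1}=0:
  i=0: a_0=1, p_0 = 1*1 + 0 = 1, q_0 = 1*0 + 1 = 1.
  i=1: a_1=1, p_1 = 1*1 + 1 = 2, q_1 = 1*1 + 0 = 1.
  i=2: a_2=1, p_2 = 1*2 + 1 = 3, q_2 = 1*1 + 1 = 2.
  i=3: a_3=4, p_3 = 4*3 + 2 = 14, q_3 = 4*2 + 1 = 9.
  i=4: a_4=8, p_4 = 8*14 + 3 = 115, q_4 = 8*9 + 2 = 74.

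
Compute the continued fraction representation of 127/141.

[0; 1, 9, 14]

Run the Euclidean algorithm on 127 and 141; the successive quotients are the partial quotients a_0, a_1, ... (each step inverts the fractional part left over by the previous one):
  127 = 0*141 + 127, so a_0 = 0.
  141 = 1*127 + 14, so a_1 = 1.
  127 = 9*14 + 1, so a_2 = 9.
  14 = 14*1 + 0, so a_3 = 14.
The remainder reaches 0 after 4 divisions, so the expansion has 4 partial quotients, read off in order.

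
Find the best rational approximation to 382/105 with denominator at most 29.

Expand x = 382/105 as a continued fraction with the Euclidean algorithm:
  382 = 3*105 + 67, so a_0 = 3.
  105 = 1*67 + 38, so a_1 = 1.
  67 = 1*38 + 29, so a_2 = 1.
  38 = 1*29 + 9, so a_3 = 1.
  29 = 3*9 + 2, so a_4 = 3.
  9 = 4*2 + 1, so a_5 = 4.
  2 = 2*1 + 0, so a_6 = 2.
so x = [3; 1, 1, 1, 3, 4, 2].
Convergents (p_i = a_i*p_{i-1} + p_{i-2}, q_i = a_i*q_{i-1} + q_{i-2} with p_{-2}=0, p_{-1}=1, q_{-2}=1, q_{-1}=0), until the denominator exceeds 29:
  i=0: a_0=3, p_0 = 3*1 + 0 = 3, q_0 = 3*0 + 1 = 1.
  i=1: a_1=1, p_1 = 1*3 + 1 = 4, q_1 = 1*1 + 0 = 1.
  i=2: a_2=1, p_2 = 1*4 + 3 = 7, q_2 = 1*1 + 1 = 2.
  i=3: a_3=1, p_3 = 1*7 + 4 = 11, q_3 = 1*2 + 1 = 3.
  i=4: a_4=3, p_4 = 3*11 + 7 = 40, q_4 = 3*3 + 2 = 11.
  i=5: a_5=4, p_5 = 4*40 + 11 = 171, q_5 = 4*11 + 3 = 47.
q_5 = 47 > 29, so the last convergent with denominator <= 29 is p_4/q_4 = 40/11.
The closest fraction with denominator <= 29 is either p_4/q_4 or the intermediate fraction (k*p_4 + p_3)/(k*q_4 + q_3) with the largest k >= 1 whose denominator stays <= 29; these approach x as k grows, and every other convergent or intermediate fraction in range is farther away.
Largest k: floor((29 - q_3)/q_4) = floor((29 - 3)/11) = 2.
That gives (2*40 + 11)/(2*11 + 3) = 91/25.
Compare the errors: |x - 40/11| = |382*11 - 40*105|/(105*11) = 2/1155, and |x - 91/25| = |382*25 - 91*105|/(105*25) = 5/2625.
Cross-multiplying, 2*2625 = 5250 < 5775 = 5*1155, so 2/1155 is smaller: the convergent 40/11 is closer to x than 91/25.

40/11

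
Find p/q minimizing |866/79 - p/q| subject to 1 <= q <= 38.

Expand x = 866/79 as a continued fraction with the Euclidean algorithm:
  866 = 10*79 + 76, so a_0 = 10.
  79 = 1*76 + 3, so a_1 = 1.
  76 = 25*3 + 1, so a_2 = 25.
  3 = 3*1 + 0, so a_3 = 3.
so x = [10; 1, 25, 3].
Convergents (p_i = a_i*p_{i-1} + p_{i-2}, q_i = a_i*q_{i-1} + q_{i-2} with p_{-2}=0, p_{-1}=1, q_{-2}=1, q_{-1}=0), until the denominator exceeds 38:
  i=0: a_0=10, p_0 = 10*1 + 0 = 10, q_0 = 10*0 + 1 = 1.
  i=1: a_1=1, p_1 = 1*10 + 1 = 11, q_1 = 1*1 + 0 = 1.
  i=2: a_2=25, p_2 = 25*11 + 10 = 285, q_2 = 25*1 + 1 = 26.
  i=3: a_3=3, p_3 = 3*285 + 11 = 866, q_3 = 3*26 + 1 = 79.
q_3 = 79 > 38, so the last convergent with denominator <= 38 is p_2/q_2 = 285/26.
The closest fraction with denominator <= 38 is either p_2/q_2 or the intermediate fraction (k*p_2 + p_1)/(k*q_2 + q_1) with the largest k >= 1 whose denominator stays <= 38; these approach x as k grows, and every other convergent or intermediate fraction in range is farther away.
Largest k: floor((38 - q_1)/q_2) = floor((38 - 1)/26) = 1.
That gives (1*285 + 11)/(1*26 + 1) = 296/27.
Compare the errors: |x - 285/26| = |866*26 - 285*79|/(79*26) = 1/2054, and |x - 296/27| = |866*27 - 296*79|/(79*27) = 2/2133.
Cross-multiplying, 1*2133 = 2133 < 4108 = 2*2054, so 1/2054 is smaller: the convergent 285/26 is closer to x than 296/27.

285/26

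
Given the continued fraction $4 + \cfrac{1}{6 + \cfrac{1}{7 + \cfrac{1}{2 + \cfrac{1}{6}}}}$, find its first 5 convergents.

Using the convergent recurrence p_i = a_i*p_{i-1} + p_{i-2}, q_i = a_i*q_{i-1} + q_{i-2} with p_{-2}=0, p_{-1}=1, q_{-2}=1, q_{-1}=0:
  i=0: a_0=4, p_0 = 4*1 + 0 = 4, q_0 = 4*0 + 1 = 1.
  i=1: a_1=6, p_1 = 6*4 + 1 = 25, q_1 = 6*1 + 0 = 6.
  i=2: a_2=7, p_2 = 7*25 + 4 = 179, q_2 = 7*6 + 1 = 43.
  i=3: a_3=2, p_3 = 2*179 + 25 = 383, q_3 = 2*43 + 6 = 92.
  i=4: a_4=6, p_4 = 6*383 + 179 = 2477, q_4 = 6*92 + 43 = 595.

4/1, 25/6, 179/43, 383/92, 2477/595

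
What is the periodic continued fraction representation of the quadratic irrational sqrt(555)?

[23; (1, 1, 3, 1, 3, 1, 1, 46)]

Write x_i = (sqrt(555) + m_i)/d_i with (m_0, d_0) = (0, 1). a_0 = floor(sqrt(555)) = 23, since 23^2 = 529 <= 555 < 576 = 24^2.
Iterate m_{i+1} = d_i*a_i - m_i, d_{i+1} = (555 - m_{i+1}^2)/d_i, a_{i+1} = floor((a_0 + m_{i+1})/d_{i+1}):
  m_1 = 1*23 - 0 = 23, d_1 = (555 - 23^2)/1 = 26/1 = 26, a_1 = floor((23 + 23)/26) = 1.
  m_2 = 26*1 - 23 = 3, d_2 = (555 - 3^2)/26 = 546/26 = 21, a_2 = floor((23 + 3)/21) = 1.
  m_3 = 21*1 - 3 = 18, d_3 = (555 - 18^2)/21 = 231/21 = 11, a_3 = floor((23 + 18)/11) = 3.
  m_4 = 11*3 - 18 = 15, d_4 = (555 - 15^2)/11 = 330/11 = 30, a_4 = floor((23 + 15)/30) = 1.
  m_5 = 30*1 - 15 = 15, d_5 = (555 - 15^2)/30 = 330/30 = 11, a_5 = floor((23 + 15)/11) = 3.
  m_6 = 11*3 - 15 = 18, d_6 = (555 - 18^2)/11 = 231/11 = 21, a_6 = floor((23 + 18)/21) = 1.
  m_7 = 21*1 - 18 = 3, d_7 = (555 - 3^2)/21 = 546/21 = 26, a_7 = floor((23 + 3)/26) = 1.
  m_8 = 26*1 - 3 = 23, d_8 = (555 - 23^2)/26 = 26/26 = 1, a_8 = floor((23 + 23)/1) = 46.
  m_9 = 1*46 - 23 = 23, d_9 = (555 - 23^2)/1 = 26/1 = 26: (m_9, d_9) = (m_1, d_1) = (23, 26), so from here the quotients repeat a_1, ..., a_8; the period length is 8.
Hence the expansion of sqrt(555) is a_0 = 23 followed by the repeating block 1, 1, 3, 1, 3, 1, 1, 46 (period 8).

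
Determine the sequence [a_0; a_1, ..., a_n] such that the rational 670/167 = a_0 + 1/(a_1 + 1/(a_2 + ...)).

Run the Euclidean algorithm on 670 and 167; the successive quotients are the partial quotients a_0, a_1, ... (each step inverts the fractional part left over by the previous one):
  670 = 4*167 + 2, so a_0 = 4.
  167 = 83*2 + 1, so a_1 = 83.
  2 = 2*1 + 0, so a_2 = 2.
The remainder reaches 0 after 3 divisions, so the expansion has 3 partial quotients, read off in order.

[4; 83, 2]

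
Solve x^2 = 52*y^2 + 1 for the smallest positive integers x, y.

(x, y) = (649, 90)

First expand sqrt(52) as a continued fraction. With x_i = (sqrt(52) + m_i)/d_i and (m_0, d_0) = (0, 1): a_0 = floor(sqrt(52)) = 7, since 7^2 = 49 <= 52 < 64 = 8^2.
Iterate m_{i+1} = d_i*a_i - m_i, d_{i+1} = (52 - m_{i+1}^2)/d_i, a_{i+1} = floor((a_0 + m_{i+1})/d_{i+1}):
  m_1 = 1*7 - 0 = 7, d_1 = (52 - 7^2)/1 = 3/1 = 3, a_1 = floor((7 + 7)/3) = 4.
  m_2 = 3*4 - 7 = 5, d_2 = (52 - 5^2)/3 = 27/3 = 9, a_2 = floor((7 + 5)/9) = 1.
  m_3 = 9*1 - 5 = 4, d_3 = (52 - 4^2)/9 = 36/9 = 4, a_3 = floor((7 + 4)/4) = 2.
  m_4 = 4*2 - 4 = 4, d_4 = (52 - 4^2)/4 = 36/4 = 9, a_4 = floor((7 + 4)/9) = 1.
  m_5 = 9*1 - 4 = 5, d_5 = (52 - 5^2)/9 = 27/9 = 3, a_5 = floor((7 + 5)/3) = 4.
  m_6 = 3*4 - 5 = 7, d_6 = (52 - 7^2)/3 = 3/3 = 1, a_6 = floor((7 + 7)/1) = 14.
  m_7 = 1*14 - 7 = 7, d_7 = (52 - 7^2)/1 = 3/1 = 3: (m_7, d_7) = (m_1, d_1) = (7, 3), so from here the quotients repeat a_1, ..., a_6; the period length is 6.
So sqrt(52) = [7; (4, 1, 2, 1, 4, 14)] with period length k = 6.
k is even, so the fundamental solution of x^2 - 52y^2 = 1 is (p_{k-1}, q_{k-1}) = (p_5, q_5); compute convergents through index 5.
Convergents (p_i = a_i*p_{i-1} + p_{i-2}, q_i = a_i*q_{i-1} + q_{i-2} with p_{-2}=0, p_{-1}=1, q_{-2}=1, q_{-1}=0):
  i=0: a_0=7, p_0 = 7*1 + 0 = 7, q_0 = 7*0 + 1 = 1.
  i=1: a_1=4, p_1 = 4*7 + 1 = 29, q_1 = 4*1 + 0 = 4.
  i=2: a_2=1, p_2 = 1*29 + 7 = 36, q_2 = 1*4 + 1 = 5.
  i=3: a_3=2, p_3 = 2*36 + 29 = 101, q_3 = 2*5 + 4 = 14.
  i=4: a_4=1, p_4 = 1*101 + 36 = 137, q_4 = 1*14 + 5 = 19.
  i=5: a_5=4, p_5 = 4*137 + 101 = 649, q_5 = 4*19 + 14 = 90.
Check: 649^2 - 52*90^2 = 421201 - 421200 = 1, so (x, y) = (649, 90) solves the equation, and by the theorem it is the least positive solution.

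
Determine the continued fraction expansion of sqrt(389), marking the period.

Write x_i = (sqrt(389) + m_i)/d_i with (m_0, d_0) = (0, 1). a_0 = floor(sqrt(389)) = 19, since 19^2 = 361 <= 389 < 400 = 20^2.
Iterate m_{i+1} = d_i*a_i - m_i, d_{i+1} = (389 - m_{i+1}^2)/d_i, a_{i+1} = floor((a_0 + m_{i+1})/d_{i+1}):
  m_1 = 1*19 - 0 = 19, d_1 = (389 - 19^2)/1 = 28/1 = 28, a_1 = floor((19 + 19)/28) = 1.
  m_2 = 28*1 - 19 = 9, d_2 = (389 - 9^2)/28 = 308/28 = 11, a_2 = floor((19 + 9)/11) = 2.
  m_3 = 11*2 - 9 = 13, d_3 = (389 - 13^2)/11 = 220/11 = 20, a_3 = floor((19 + 13)/20) = 1.
  m_4 = 20*1 - 13 = 7, d_4 = (389 - 7^2)/20 = 340/20 = 17, a_4 = floor((19 + 7)/17) = 1.
  m_5 = 17*1 - 7 = 10, d_5 = (389 - 10^2)/17 = 289/17 = 17, a_5 = floor((19 + 10)/17) = 1.
  m_6 = 17*1 - 10 = 7, d_6 = (389 - 7^2)/17 = 340/17 = 20, a_6 = floor((19 + 7)/20) = 1.
  m_7 = 20*1 - 7 = 13, d_7 = (389 - 13^2)/20 = 220/20 = 11, a_7 = floor((19 + 13)/11) = 2.
  m_8 = 11*2 - 13 = 9, d_8 = (389 - 9^2)/11 = 308/11 = 28, a_8 = floor((19 + 9)/28) = 1.
  m_9 = 28*1 - 9 = 19, d_9 = (389 - 19^2)/28 = 28/28 = 1, a_9 = floor((19 + 19)/1) = 38.
  m_10 = 1*38 - 19 = 19, d_10 = (389 - 19^2)/1 = 28/1 = 28: (m_10, d_10) = (m_1, d_1) = (19, 28), so from here the quotients repeat a_1, ..., a_9; the period length is 9.
Hence the expansion of sqrt(389) is a_0 = 19 followed by the repeating block 1, 2, 1, 1, 1, 1, 2, 1, 38 (period 9).

[19; (1, 2, 1, 1, 1, 1, 2, 1, 38)]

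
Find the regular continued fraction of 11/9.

[1; 4, 2]

Run the Euclidean algorithm on 11 and 9; the successive quotients are the partial quotients a_0, a_1, ... (each step inverts the fractional part left over by the previous one):
  11 = 1*9 + 2, so a_0 = 1.
  9 = 4*2 + 1, so a_1 = 4.
  2 = 2*1 + 0, so a_2 = 2.
The remainder reaches 0 after 3 divisions, so the expansion has 3 partial quotients, read off in order.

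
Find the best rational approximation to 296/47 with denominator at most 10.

Expand x = 296/47 as a continued fraction with the Euclidean algorithm:
  296 = 6*47 + 14, so a_0 = 6.
  47 = 3*14 + 5, so a_1 = 3.
  14 = 2*5 + 4, so a_2 = 2.
  5 = 1*4 + 1, so a_3 = 1.
  4 = 4*1 + 0, so a_4 = 4.
so x = [6; 3, 2, 1, 4].
Convergents (p_i = a_i*p_{i-1} + p_{i-2}, q_i = a_i*q_{i-1} + q_{i-2} with p_{-2}=0, p_{-1}=1, q_{-2}=1, q_{-1}=0), until the denominator exceeds 10:
  i=0: a_0=6, p_0 = 6*1 + 0 = 6, q_0 = 6*0 + 1 = 1.
  i=1: a_1=3, p_1 = 3*6 + 1 = 19, q_1 = 3*1 + 0 = 3.
  i=2: a_2=2, p_2 = 2*19 + 6 = 44, q_2 = 2*3 + 1 = 7.
  i=3: a_3=1, p_3 = 1*44 + 19 = 63, q_3 = 1*7 + 3 = 10.
  i=4: a_4=4, p_4 = 4*63 + 44 = 296, q_4 = 4*10 + 7 = 47.
q_4 = 47 > 10, so the last convergent with denominator <= 10 is p_3/q_3 = 63/10.
The closest fraction with denominator <= 10 is either p_3/q_3 or the intermediate fraction (k*p_3 + p_2)/(k*q_3 + q_2) with the largest k >= 1 whose denominator stays <= 10; these approach x as k grows, and every other convergent or intermediate fraction in range is farther away.
Largest k: floor((10 - q_2)/q_3) = floor((10 - 7)/10) = 0.
Since k = 0, no intermediate fraction beyond p_3/q_3 has denominator <= 10, so the convergent 63/10 is the closest (its error is |296*10 - 63*47|/(47*10) = 1/470).

63/10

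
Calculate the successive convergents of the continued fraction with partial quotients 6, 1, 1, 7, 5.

6/1, 7/1, 13/2, 98/15, 503/77

Using the convergent recurrence p_i = a_i*p_{i-1} + p_{i-2}, q_i = a_i*q_{i-1} + q_{i-2} with p_{-2}=0, p_{-1}=1, q_{-2}=1, q_{-1}=0:
  i=0: a_0=6, p_0 = 6*1 + 0 = 6, q_0 = 6*0 + 1 = 1.
  i=1: a_1=1, p_1 = 1*6 + 1 = 7, q_1 = 1*1 + 0 = 1.
  i=2: a_2=1, p_2 = 1*7 + 6 = 13, q_2 = 1*1 + 1 = 2.
  i=3: a_3=7, p_3 = 7*13 + 7 = 98, q_3 = 7*2 + 1 = 15.
  i=4: a_4=5, p_4 = 5*98 + 13 = 503, q_4 = 5*15 + 2 = 77.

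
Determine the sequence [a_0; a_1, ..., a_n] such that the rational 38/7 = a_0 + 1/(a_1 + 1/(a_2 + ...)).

Run the Euclidean algorithm on 38 and 7; the successive quotients are the partial quotients a_0, a_1, ... (each step inverts the fractional part left over by the previous one):
  38 = 5*7 + 3, so a_0 = 5.
  7 = 2*3 + 1, so a_1 = 2.
  3 = 3*1 + 0, so a_2 = 3.
The remainder reaches 0 after 3 divisions, so the expansion has 3 partial quotients, read off in order.

[5; 2, 3]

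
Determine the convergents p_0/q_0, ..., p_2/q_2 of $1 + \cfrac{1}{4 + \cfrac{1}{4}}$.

1/1, 5/4, 21/17

Using the convergent recurrence p_i = a_i*p_{i-1} + p_{i-2}, q_i = a_i*q_{i-1} + q_{i-2} with p_{-2}=0, p_{-1}=1, q_{-2}=1, q_{-1}=0:
  i=0: a_0=1, p_0 = 1*1 + 0 = 1, q_0 = 1*0 + 1 = 1.
  i=1: a_1=4, p_1 = 4*1 + 1 = 5, q_1 = 4*1 + 0 = 4.
  i=2: a_2=4, p_2 = 4*5 + 1 = 21, q_2 = 4*4 + 1 = 17.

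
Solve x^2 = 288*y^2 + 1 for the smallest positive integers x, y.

(x, y) = (17, 1)

First expand sqrt(288) as a continued fraction. With x_i = (sqrt(288) + m_i)/d_i and (m_0, d_0) = (0, 1): a_0 = floor(sqrt(288)) = 16, since 16^2 = 256 <= 288 < 289 = 17^2.
Iterate m_{i+1} = d_i*a_i - m_i, d_{i+1} = (288 - m_{i+1}^2)/d_i, a_{i+1} = floor((a_0 + m_{i+1})/d_{i+1}):
  m_1 = 1*16 - 0 = 16, d_1 = (288 - 16^2)/1 = 32/1 = 32, a_1 = floor((16 + 16)/32) = 1.
  m_2 = 32*1 - 16 = 16, d_2 = (288 - 16^2)/32 = 32/32 = 1, a_2 = floor((16 + 16)/1) = 32.
  m_3 = 1*32 - 16 = 16, d_3 = (288 - 16^2)/1 = 32/1 = 32: (m_3, d_3) = (m_1, d_1) = (16, 32), so from here the quotients repeat a_1, a_2; the period length is 2.
So sqrt(288) = [16; (1, 32)] with period length k = 2.
k is even, so the fundamental solution of x^2 - 288y^2 = 1 is (p_{k-1}, q_{k-1}) = (p_1, q_1); compute convergents through index 1.
Convergents (p_i = a_i*p_{i-1} + p_{i-2}, q_i = a_i*q_{i-1} + q_{i-2} with p_{-2}=0, p_{-1}=1, q_{-2}=1, q_{-1}=0):
  i=0: a_0=16, p_0 = 16*1 + 0 = 16, q_0 = 16*0 + 1 = 1.
  i=1: a_1=1, p_1 = 1*16 + 1 = 17, q_1 = 1*1 + 0 = 1.
Check: 17^2 - 288*1^2 = 289 - 288 = 1, so (x, y) = (17, 1) solves the equation, and by the theorem it is the least positive solution.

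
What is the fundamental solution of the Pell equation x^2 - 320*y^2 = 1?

First expand sqrt(320) as a continued fraction. With x_i = (sqrt(320) + m_i)/d_i and (m_0, d_0) = (0, 1): a_0 = floor(sqrt(320)) = 17, since 17^2 = 289 <= 320 < 324 = 18^2.
Iterate m_{i+1} = d_i*a_i - m_i, d_{i+1} = (320 - m_{i+1}^2)/d_i, a_{i+1} = floor((a_0 + m_{i+1})/d_{i+1}):
  m_1 = 1*17 - 0 = 17, d_1 = (320 - 17^2)/1 = 31/1 = 31, a_1 = floor((17 + 17)/31) = 1.
  m_2 = 31*1 - 17 = 14, d_2 = (320 - 14^2)/31 = 124/31 = 4, a_2 = floor((17 + 14)/4) = 7.
  m_3 = 4*7 - 14 = 14, d_3 = (320 - 14^2)/4 = 124/4 = 31, a_3 = floor((17 + 14)/31) = 1.
  m_4 = 31*1 - 14 = 17, d_4 = (320 - 17^2)/31 = 31/31 = 1, a_4 = floor((17 + 17)/1) = 34.
  m_5 = 1*34 - 17 = 17, d_5 = (320 - 17^2)/1 = 31/1 = 31: (m_5, d_5) = (m_1, d_1) = (17, 31), so from here the quotients repeat a_1, ..., a_4; the period length is 4.
So sqrt(320) = [17; (1, 7, 1, 34)] with period length k = 4.
k is even, so the fundamental solution of x^2 - 320y^2 = 1 is (p_{k-1}, q_{k-1}) = (p_3, q_3); compute convergents through index 3.
Convergents (p_i = a_i*p_{i-1} + p_{i-2}, q_i = a_i*q_{i-1} + q_{i-2} with p_{-2}=0, p_{-1}=1, q_{-2}=1, q_{-1}=0):
  i=0: a_0=17, p_0 = 17*1 + 0 = 17, q_0 = 17*0 + 1 = 1.
  i=1: a_1=1, p_1 = 1*17 + 1 = 18, q_1 = 1*1 + 0 = 1.
  i=2: a_2=7, p_2 = 7*18 + 17 = 143, q_2 = 7*1 + 1 = 8.
  i=3: a_3=1, p_3 = 1*143 + 18 = 161, q_3 = 1*8 + 1 = 9.
Check: 161^2 - 320*9^2 = 25921 - 25920 = 1, so (x, y) = (161, 9) solves the equation, and by the theorem it is the least positive solution.

(x, y) = (161, 9)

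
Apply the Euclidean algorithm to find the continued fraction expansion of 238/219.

Run the Euclidean algorithm on 238 and 219; the successive quotients are the partial quotients a_0, a_1, ... (each step inverts the fractional part left over by the previous one):
  238 = 1*219 + 19, so a_0 = 1.
  219 = 11*19 + 10, so a_1 = 11.
  19 = 1*10 + 9, so a_2 = 1.
  10 = 1*9 + 1, so a_3 = 1.
  9 = 9*1 + 0, so a_4 = 9.
The remainder reaches 0 after 5 divisions, so the expansion has 5 partial quotients, read off in order.

[1; 11, 1, 1, 9]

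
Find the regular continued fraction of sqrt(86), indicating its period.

[9; (3, 1, 1, 1, 8, 1, 1, 1, 3, 18)]

Write x_i = (sqrt(86) + m_i)/d_i with (m_0, d_0) = (0, 1). a_0 = floor(sqrt(86)) = 9, since 9^2 = 81 <= 86 < 100 = 10^2.
Iterate m_{i+1} = d_i*a_i - m_i, d_{i+1} = (86 - m_{i+1}^2)/d_i, a_{i+1} = floor((a_0 + m_{i+1})/d_{i+1}):
  m_1 = 1*9 - 0 = 9, d_1 = (86 - 9^2)/1 = 5/1 = 5, a_1 = floor((9 + 9)/5) = 3.
  m_2 = 5*3 - 9 = 6, d_2 = (86 - 6^2)/5 = 50/5 = 10, a_2 = floor((9 + 6)/10) = 1.
  m_3 = 10*1 - 6 = 4, d_3 = (86 - 4^2)/10 = 70/10 = 7, a_3 = floor((9 + 4)/7) = 1.
  m_4 = 7*1 - 4 = 3, d_4 = (86 - 3^2)/7 = 77/7 = 11, a_4 = floor((9 + 3)/11) = 1.
  m_5 = 11*1 - 3 = 8, d_5 = (86 - 8^2)/11 = 22/11 = 2, a_5 = floor((9 + 8)/2) = 8.
  m_6 = 2*8 - 8 = 8, d_6 = (86 - 8^2)/2 = 22/2 = 11, a_6 = floor((9 + 8)/11) = 1.
  m_7 = 11*1 - 8 = 3, d_7 = (86 - 3^2)/11 = 77/11 = 7, a_7 = floor((9 + 3)/7) = 1.
  m_8 = 7*1 - 3 = 4, d_8 = (86 - 4^2)/7 = 70/7 = 10, a_8 = floor((9 + 4)/10) = 1.
  m_9 = 10*1 - 4 = 6, d_9 = (86 - 6^2)/10 = 50/10 = 5, a_9 = floor((9 + 6)/5) = 3.
  m_10 = 5*3 - 6 = 9, d_10 = (86 - 9^2)/5 = 5/5 = 1, a_10 = floor((9 + 9)/1) = 18.
  m_11 = 1*18 - 9 = 9, d_11 = (86 - 9^2)/1 = 5/1 = 5: (m_11, d_11) = (m_1, d_1) = (9, 5), so from here the quotients repeat a_1, ..., a_10; the period length is 10.
Hence the expansion of sqrt(86) is a_0 = 9 followed by the repeating block 3, 1, 1, 1, 8, 1, 1, 1, 3, 18 (period 10).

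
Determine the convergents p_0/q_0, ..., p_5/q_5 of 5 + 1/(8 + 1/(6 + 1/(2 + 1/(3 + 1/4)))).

5/1, 41/8, 251/49, 543/106, 1880/367, 8063/1574

Using the convergent recurrence p_i = a_i*p_{i-1} + p_{i-2}, q_i = a_i*q_{i-1} + q_{i-2} with p_{-2}=0, p_{-1}=1, q_{-2}=1, q_{-1}=0:
  i=0: a_0=5, p_0 = 5*1 + 0 = 5, q_0 = 5*0 + 1 = 1.
  i=1: a_1=8, p_1 = 8*5 + 1 = 41, q_1 = 8*1 + 0 = 8.
  i=2: a_2=6, p_2 = 6*41 + 5 = 251, q_2 = 6*8 + 1 = 49.
  i=3: a_3=2, p_3 = 2*251 + 41 = 543, q_3 = 2*49 + 8 = 106.
  i=4: a_4=3, p_4 = 3*543 + 251 = 1880, q_4 = 3*106 + 49 = 367.
  i=5: a_5=4, p_5 = 4*1880 + 543 = 8063, q_5 = 4*367 + 106 = 1574.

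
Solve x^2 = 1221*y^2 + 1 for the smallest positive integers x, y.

First expand sqrt(1221) as a continued fraction. With x_i = (sqrt(1221) + m_i)/d_i and (m_0, d_0) = (0, 1): a_0 = floor(sqrt(1221)) = 34, since 34^2 = 1156 <= 1221 < 1225 = 35^2.
Iterate m_{i+1} = d_i*a_i - m_i, d_{i+1} = (1221 - m_{i+1}^2)/d_i, a_{i+1} = floor((a_0 + m_{i+1})/d_{i+1}):
  m_1 = 1*34 - 0 = 34, d_1 = (1221 - 34^2)/1 = 65/1 = 65, a_1 = floor((34 + 34)/65) = 1.
  m_2 = 65*1 - 34 = 31, d_2 = (1221 - 31^2)/65 = 260/65 = 4, a_2 = floor((34 + 31)/4) = 16.
  m_3 = 4*16 - 31 = 33, d_3 = (1221 - 33^2)/4 = 132/4 = 33, a_3 = floor((34 + 33)/33) = 2.
  m_4 = 33*2 - 33 = 33, d_4 = (1221 - 33^2)/33 = 132/33 = 4, a_4 = floor((34 + 33)/4) = 16.
  m_5 = 4*16 - 33 = 31, d_5 = (1221 - 31^2)/4 = 260/4 = 65, a_5 = floor((34 + 31)/65) = 1.
  m_6 = 65*1 - 31 = 34, d_6 = (1221 - 34^2)/65 = 65/65 = 1, a_6 = floor((34 + 34)/1) = 68.
  m_7 = 1*68 - 34 = 34, d_7 = (1221 - 34^2)/1 = 65/1 = 65: (m_7, d_7) = (m_1, d_1) = (34, 65), so from here the quotients repeat a_1, ..., a_6; the period length is 6.
So sqrt(1221) = [34; (1, 16, 2, 16, 1, 68)] with period length k = 6.
k is even, so the fundamental solution of x^2 - 1221y^2 = 1 is (p_{k-1}, q_{k-1}) = (p_5, q_5); compute convergents through index 5.
Convergents (p_i = a_i*p_{i-1} + p_{i-2}, q_i = a_i*q_{i-1} + q_{i-2} with p_{-2}=0, p_{-1}=1, q_{-2}=1, q_{-1}=0):
  i=0: a_0=34, p_0 = 34*1 + 0 = 34, q_0 = 34*0 + 1 = 1.
  i=1: a_1=1, p_1 = 1*34 + 1 = 35, q_1 = 1*1 + 0 = 1.
  i=2: a_2=16, p_2 = 16*35 + 34 = 594, q_2 = 16*1 + 1 = 17.
  i=3: a_3=2, p_3 = 2*594 + 35 = 1223, q_3 = 2*17 + 1 = 35.
  i=4: a_4=16, p_4 = 16*1223 + 594 = 20162, q_4 = 16*35 + 17 = 577.
  i=5: a_5=1, p_5 = 1*20162 + 1223 = 21385, q_5 = 1*577 + 35 = 612.
Check: 21385^2 - 1221*612^2 = 457318225 - 457318224 = 1, so (x, y) = (21385, 612) solves the equation, and by the theorem it is the least positive solution.

(x, y) = (21385, 612)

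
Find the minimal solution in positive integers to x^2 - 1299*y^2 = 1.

(x, y) = (865, 24)

First expand sqrt(1299) as a continued fraction. With x_i = (sqrt(1299) + m_i)/d_i and (m_0, d_0) = (0, 1): a_0 = floor(sqrt(1299)) = 36, since 36^2 = 1296 <= 1299 < 1369 = 37^2.
Iterate m_{i+1} = d_i*a_i - m_i, d_{i+1} = (1299 - m_{i+1}^2)/d_i, a_{i+1} = floor((a_0 + m_{i+1})/d_{i+1}):
  m_1 = 1*36 - 0 = 36, d_1 = (1299 - 36^2)/1 = 3/1 = 3, a_1 = floor((36 + 36)/3) = 24.
  m_2 = 3*24 - 36 = 36, d_2 = (1299 - 36^2)/3 = 3/3 = 1, a_2 = floor((36 + 36)/1) = 72.
  m_3 = 1*72 - 36 = 36, d_3 = (1299 - 36^2)/1 = 3/1 = 3: (m_3, d_3) = (m_1, d_1) = (36, 3), so from here the quotients repeat a_1, a_2; the period length is 2.
So sqrt(1299) = [36; (24, 72)] with period length k = 2.
k is even, so the fundamental solution of x^2 - 1299y^2 = 1 is (p_{k-1}, q_{k-1}) = (p_1, q_1); compute convergents through index 1.
Convergents (p_i = a_i*p_{i-1} + p_{i-2}, q_i = a_i*q_{i-1} + q_{i-2} with p_{-2}=0, p_{-1}=1, q_{-2}=1, q_{-1}=0):
  i=0: a_0=36, p_0 = 36*1 + 0 = 36, q_0 = 36*0 + 1 = 1.
  i=1: a_1=24, p_1 = 24*36 + 1 = 865, q_1 = 24*1 + 0 = 24.
Check: 865^2 - 1299*24^2 = 748225 - 748224 = 1, so (x, y) = (865, 24) solves the equation, and by the theorem it is the least positive solution.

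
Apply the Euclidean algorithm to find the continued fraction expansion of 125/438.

Run the Euclidean algorithm on 125 and 438; the successive quotients are the partial quotients a_0, a_1, ... (each step inverts the fractional part left over by the previous one):
  125 = 0*438 + 125, so a_0 = 0.
  438 = 3*125 + 63, so a_1 = 3.
  125 = 1*63 + 62, so a_2 = 1.
  63 = 1*62 + 1, so a_3 = 1.
  62 = 62*1 + 0, so a_4 = 62.
The remainder reaches 0 after 5 divisions, so the expansion has 5 partial quotients, read off in order.

[0; 3, 1, 1, 62]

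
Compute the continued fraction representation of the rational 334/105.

[3; 5, 1, 1, 9]

Run the Euclidean algorithm on 334 and 105; the successive quotients are the partial quotients a_0, a_1, ... (each step inverts the fractional part left over by the previous one):
  334 = 3*105 + 19, so a_0 = 3.
  105 = 5*19 + 10, so a_1 = 5.
  19 = 1*10 + 9, so a_2 = 1.
  10 = 1*9 + 1, so a_3 = 1.
  9 = 9*1 + 0, so a_4 = 9.
The remainder reaches 0 after 5 divisions, so the expansion has 5 partial quotients, read off in order.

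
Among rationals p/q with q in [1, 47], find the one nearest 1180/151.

Expand x = 1180/151 as a continued fraction with the Euclidean algorithm:
  1180 = 7*151 + 123, so a_0 = 7.
  151 = 1*123 + 28, so a_1 = 1.
  123 = 4*28 + 11, so a_2 = 4.
  28 = 2*11 + 6, so a_3 = 2.
  11 = 1*6 + 5, so a_4 = 1.
  6 = 1*5 + 1, so a_5 = 1.
  5 = 5*1 + 0, so a_6 = 5.
so x = [7; 1, 4, 2, 1, 1, 5].
Convergents (p_i = a_i*p_{i-1} + p_{i-2}, q_i = a_i*q_{i-1} + q_{i-2} with p_{-2}=0, p_{-1}=1, q_{-2}=1, q_{-1}=0), until the denominator exceeds 47:
  i=0: a_0=7, p_0 = 7*1 + 0 = 7, q_0 = 7*0 + 1 = 1.
  i=1: a_1=1, p_1 = 1*7 + 1 = 8, q_1 = 1*1 + 0 = 1.
  i=2: a_2=4, p_2 = 4*8 + 7 = 39, q_2 = 4*1 + 1 = 5.
  i=3: a_3=2, p_3 = 2*39 + 8 = 86, q_3 = 2*5 + 1 = 11.
  i=4: a_4=1, p_4 = 1*86 + 39 = 125, q_4 = 1*11 + 5 = 16.
  i=5: a_5=1, p_5 = 1*125 + 86 = 211, q_5 = 1*16 + 11 = 27.
  i=6: a_6=5, p_6 = 5*211 + 125 = 1180, q_6 = 5*27 + 16 = 151.
q_6 = 151 > 47, so the last convergent with denominator <= 47 is p_5/q_5 = 211/27.
The closest fraction with denominator <= 47 is either p_5/q_5 or the intermediate fraction (k*p_5 + p_4)/(k*q_5 + q_4) with the largest k >= 1 whose denominator stays <= 47; these approach x as k grows, and every other convergent or intermediate fraction in range is farther away.
Largest k: floor((47 - q_4)/q_5) = floor((47 - 16)/27) = 1.
That gives (1*211 + 125)/(1*27 + 16) = 336/43.
Compare the errors: |x - 211/27| = |1180*27 - 211*151|/(151*27) = 1/4077, and |x - 336/43| = |1180*43 - 336*151|/(151*43) = 4/6493.
Cross-multiplying, 1*6493 = 6493 < 16308 = 4*4077, so 1/4077 is smaller: the convergent 211/27 is closer to x than 336/43.

211/27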